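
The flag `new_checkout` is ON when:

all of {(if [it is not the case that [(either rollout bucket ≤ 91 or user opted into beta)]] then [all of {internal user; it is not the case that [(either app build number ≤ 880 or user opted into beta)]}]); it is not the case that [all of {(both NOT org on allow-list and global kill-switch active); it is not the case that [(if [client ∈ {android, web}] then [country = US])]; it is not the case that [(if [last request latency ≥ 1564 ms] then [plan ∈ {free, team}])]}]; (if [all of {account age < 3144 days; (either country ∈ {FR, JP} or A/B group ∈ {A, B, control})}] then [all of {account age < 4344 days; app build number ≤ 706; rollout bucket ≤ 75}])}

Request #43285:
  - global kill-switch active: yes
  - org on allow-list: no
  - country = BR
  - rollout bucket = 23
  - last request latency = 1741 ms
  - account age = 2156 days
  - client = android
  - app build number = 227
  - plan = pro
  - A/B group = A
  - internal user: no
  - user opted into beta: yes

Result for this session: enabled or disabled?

Atomic conditions:
  rollout bucket ≤ 91: 23 ≤ 91 is true
  user opted into beta: yes → true
  internal user: no → false
  app build number ≤ 880: 227 ≤ 880 is true
  NOT org on allow-list: no → true
  global kill-switch active: yes → true
  client ∈ {android, web}: android is in the set → true
  country = US: BR == US is false
  last request latency ≥ 1564 ms: 1741 ≥ 1564 is true
  plan ∈ {free, team}: pro is not in the set → false
  account age < 3144 days: 2156 < 3144 is true
  country ∈ {FR, JP}: BR is not in the set → false
  A/B group ∈ {A, B, control}: A is in the set → true
  account age < 4344 days: 2156 < 4344 is true
  app build number ≤ 706: 227 ≤ 706 is true
  rollout bucket ≤ 75: 23 ≤ 75 is true
Combine:
[1.1.1] true OR true = true
[1.1] NOT true = false
[1.2.2.1] true OR true = true
[1.2.2] NOT true = false
[1.2] false AND false = false
[1] false → false (antecedent false ⇒ implication holds) = true
[2.1.1] true AND true = true
[2.1.2.1] true → false = false
[2.1.2] NOT false = true
[2.1.3.1] true → false = false
[2.1.3] NOT false = true
[2.1] true AND true AND true = true
[2] NOT true = false
[3.1.2] false OR true = true
[3.1] true AND true = true
[3.2] true AND true AND true = true
[3] true → true = true
[root] true AND false AND true = false
Overall: false → disabled

Disabled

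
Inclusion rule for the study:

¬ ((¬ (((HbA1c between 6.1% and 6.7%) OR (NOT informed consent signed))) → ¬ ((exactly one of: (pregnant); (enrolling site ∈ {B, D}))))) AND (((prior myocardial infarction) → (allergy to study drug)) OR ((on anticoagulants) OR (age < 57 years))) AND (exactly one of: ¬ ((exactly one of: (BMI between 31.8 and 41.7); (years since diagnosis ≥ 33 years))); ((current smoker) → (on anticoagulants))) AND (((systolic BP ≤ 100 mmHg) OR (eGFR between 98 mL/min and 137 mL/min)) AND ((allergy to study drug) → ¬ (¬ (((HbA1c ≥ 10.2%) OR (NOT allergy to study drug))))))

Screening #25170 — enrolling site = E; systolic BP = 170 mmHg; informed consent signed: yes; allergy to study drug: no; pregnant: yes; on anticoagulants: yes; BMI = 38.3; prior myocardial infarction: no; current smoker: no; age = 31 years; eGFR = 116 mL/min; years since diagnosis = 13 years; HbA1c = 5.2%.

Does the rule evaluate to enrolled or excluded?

Enrolled

Atomic conditions:
  HbA1c between 6.1% and 6.7%: 5.2 in [6.1, 6.7] is false
  NOT informed consent signed: yes → false
  pregnant: yes → true
  enrolling site ∈ {B, D}: E is not in the set → false
  prior myocardial infarction: no → false
  allergy to study drug: no → false
  on anticoagulants: yes → true
  age < 57 years: 31 < 57 is true
  BMI between 31.8 and 41.7: 38.3 in [31.8, 41.7] is true
  years since diagnosis ≥ 33 years: 13 ≥ 33 is false
  current smoker: no → false
  systolic BP ≤ 100 mmHg: 170 ≤ 100 is false
  eGFR between 98 mL/min and 137 mL/min: 116 in [98, 137] is true
  HbA1c ≥ 10.2%: 5.2 ≥ 10.2 is false
  NOT allergy to study drug: no → true
Combine:
[1.1.1.1] false OR false = false
[1.1.1] NOT false = true
[1.1.2.1] exactly-one(true, false) = true
[1.1.2] NOT true = false
[1.1] true → false = false
[1] NOT false = true
[2.1] false → false (antecedent false ⇒ implication holds) = true
[2.2] true OR true = true
[2] true OR true = true
[3.1.1] exactly-one(true, false) = true
[3.1] NOT true = false
[3.2] false → true (antecedent false ⇒ implication holds) = true
[3] exactly-one(false, true) = true
[4.1] false OR true = true
[4.2.2.1.1] false OR true = true
[4.2.2.1] NOT true = false
[4.2.2] NOT false = true
[4.2] false → true (antecedent false ⇒ implication holds) = true
[4] true AND true = true
[root] true AND true AND true AND true = true
Overall: true → enrolled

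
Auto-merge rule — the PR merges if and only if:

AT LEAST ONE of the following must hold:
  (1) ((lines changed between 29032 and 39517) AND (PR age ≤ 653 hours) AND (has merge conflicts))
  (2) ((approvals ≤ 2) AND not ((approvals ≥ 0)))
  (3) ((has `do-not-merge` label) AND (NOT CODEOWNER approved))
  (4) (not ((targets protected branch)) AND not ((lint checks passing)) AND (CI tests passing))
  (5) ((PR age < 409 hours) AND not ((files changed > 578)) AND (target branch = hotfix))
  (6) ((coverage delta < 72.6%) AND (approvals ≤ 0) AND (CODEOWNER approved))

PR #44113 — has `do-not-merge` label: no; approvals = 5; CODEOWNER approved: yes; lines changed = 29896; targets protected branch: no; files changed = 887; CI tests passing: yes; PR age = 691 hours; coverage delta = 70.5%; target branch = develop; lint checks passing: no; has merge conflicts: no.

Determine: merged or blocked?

Atomic conditions:
  lines changed between 29032 and 39517: 29896 in [29032, 39517] is true
  PR age ≤ 653 hours: 691 ≤ 653 is false
  has merge conflicts: no → false
  approvals ≤ 2: 5 ≤ 2 is false
  approvals ≥ 0: 5 ≥ 0 is true
  has `do-not-merge` label: no → false
  NOT CODEOWNER approved: yes → false
  targets protected branch: no → false
  lint checks passing: no → false
  CI tests passing: yes → true
  PR age < 409 hours: 691 < 409 is false
  files changed > 578: 887 > 578 is true
  target branch = hotfix: develop == hotfix is false
  coverage delta < 72.6%: 70.5 < 72.6 is true
  approvals ≤ 0: 5 ≤ 0 is false
  CODEOWNER approved: yes → true
Combine:
[1] true AND false AND false = false
[2.2] NOT true = false
[2] false AND false = false
[3] false AND false = false
[4.1] NOT false = true
[4.2] NOT false = true
[4] true AND true AND true = true
[5.2] NOT true = false
[5] false AND false AND false = false
[6] true AND false AND true = false
[root] false OR false OR false OR true OR false OR false = true
Overall: true → merged

Merged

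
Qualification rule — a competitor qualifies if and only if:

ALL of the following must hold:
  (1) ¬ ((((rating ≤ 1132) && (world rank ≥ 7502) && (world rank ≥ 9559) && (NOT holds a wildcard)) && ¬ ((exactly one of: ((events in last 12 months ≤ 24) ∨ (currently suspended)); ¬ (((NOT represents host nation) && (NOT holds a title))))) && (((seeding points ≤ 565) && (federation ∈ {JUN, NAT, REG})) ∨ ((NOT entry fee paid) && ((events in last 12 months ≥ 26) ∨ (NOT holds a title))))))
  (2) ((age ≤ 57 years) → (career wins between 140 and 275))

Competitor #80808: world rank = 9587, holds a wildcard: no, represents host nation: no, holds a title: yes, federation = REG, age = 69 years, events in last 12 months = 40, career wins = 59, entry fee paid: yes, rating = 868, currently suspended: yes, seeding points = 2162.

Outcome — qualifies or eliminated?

Atomic conditions:
  rating ≤ 1132: 868 ≤ 1132 is true
  world rank ≥ 7502: 9587 ≥ 7502 is true
  world rank ≥ 9559: 9587 ≥ 9559 is true
  NOT holds a wildcard: no → true
  events in last 12 months ≤ 24: 40 ≤ 24 is false
  currently suspended: yes → true
  NOT represents host nation: no → true
  NOT holds a title: yes → false
  seeding points ≤ 565: 2162 ≤ 565 is false
  federation ∈ {JUN, NAT, REG}: REG is in the set → true
  NOT entry fee paid: yes → false
  events in last 12 months ≥ 26: 40 ≥ 26 is true
  age ≤ 57 years: 69 ≤ 57 is false
  career wins between 140 and 275: 59 in [140, 275] is false
Combine:
[1.1.1] true AND true AND true AND true = true
[1.1.2.1.1] false OR true = true
[1.1.2.1.2.1] true AND false = false
[1.1.2.1.2] NOT false = true
[1.1.2.1] exactly-one(true, true) = false
[1.1.2] NOT false = true
[1.1.3.1] false AND true = false
[1.1.3.2.2] true OR false = true
[1.1.3.2] false AND true = false
[1.1.3] false OR false = false
[1.1] true AND true AND false = false
[1] NOT false = true
[2] false → false (antecedent false ⇒ implication holds) = true
[root] true AND true = true
Overall: true → qualifies

Qualifies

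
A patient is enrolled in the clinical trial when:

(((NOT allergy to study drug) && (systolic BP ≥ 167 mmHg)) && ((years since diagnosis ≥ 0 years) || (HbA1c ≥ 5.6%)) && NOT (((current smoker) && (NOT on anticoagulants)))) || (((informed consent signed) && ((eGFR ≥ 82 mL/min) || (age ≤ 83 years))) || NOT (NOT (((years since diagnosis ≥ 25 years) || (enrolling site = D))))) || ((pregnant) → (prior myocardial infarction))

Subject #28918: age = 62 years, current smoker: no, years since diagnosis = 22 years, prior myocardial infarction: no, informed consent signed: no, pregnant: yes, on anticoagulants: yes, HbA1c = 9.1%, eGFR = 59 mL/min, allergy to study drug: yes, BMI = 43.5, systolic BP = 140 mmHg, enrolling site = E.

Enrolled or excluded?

Excluded

Atomic conditions:
  NOT allergy to study drug: yes → false
  systolic BP ≥ 167 mmHg: 140 ≥ 167 is false
  years since diagnosis ≥ 0 years: 22 ≥ 0 is true
  HbA1c ≥ 5.6%: 9.1 ≥ 5.6 is true
  current smoker: no → false
  NOT on anticoagulants: yes → false
  informed consent signed: no → false
  eGFR ≥ 82 mL/min: 59 ≥ 82 is false
  age ≤ 83 years: 62 ≤ 83 is true
  years since diagnosis ≥ 25 years: 22 ≥ 25 is false
  enrolling site = D: E == D is false
  pregnant: yes → true
  prior myocardial infarction: no → false
Combine:
[1.1] false AND false = false
[1.2] true OR true = true
[1.3.1] false AND false = false
[1.3] NOT false = true
[1] false AND true AND true = false
[2.1.2] false OR true = true
[2.1] false AND true = false
[2.2.1.1] false OR false = false
[2.2.1] NOT false = true
[2.2] NOT true = false
[2] false OR false = false
[3] true → false = false
[root] false OR false OR false = false
Overall: false → excluded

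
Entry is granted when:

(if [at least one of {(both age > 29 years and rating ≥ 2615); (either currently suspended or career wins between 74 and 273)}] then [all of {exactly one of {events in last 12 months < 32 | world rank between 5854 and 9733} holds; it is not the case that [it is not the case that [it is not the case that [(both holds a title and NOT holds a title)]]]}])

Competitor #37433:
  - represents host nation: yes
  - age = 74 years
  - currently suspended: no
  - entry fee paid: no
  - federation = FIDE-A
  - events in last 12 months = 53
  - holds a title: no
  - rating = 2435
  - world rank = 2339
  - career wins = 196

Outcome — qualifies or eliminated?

Eliminated

Atomic conditions:
  age > 29 years: 74 > 29 is true
  rating ≥ 2615: 2435 ≥ 2615 is false
  currently suspended: no → false
  career wins between 74 and 273: 196 in [74, 273] is true
  events in last 12 months < 32: 53 < 32 is false
  world rank between 5854 and 9733: 2339 in [5854, 9733] is false
  holds a title: no → false
  NOT holds a title: no → true
Combine:
[1.1] true AND false = false
[1.2] false OR true = true
[1] false OR true = true
[2.1] exactly-one(false, false) = false
[2.2.1.1.1] false AND true = false
[2.2.1.1] NOT false = true
[2.2.1] NOT true = false
[2.2] NOT false = true
[2] false AND true = false
[root] true → false = false
Overall: false → eliminated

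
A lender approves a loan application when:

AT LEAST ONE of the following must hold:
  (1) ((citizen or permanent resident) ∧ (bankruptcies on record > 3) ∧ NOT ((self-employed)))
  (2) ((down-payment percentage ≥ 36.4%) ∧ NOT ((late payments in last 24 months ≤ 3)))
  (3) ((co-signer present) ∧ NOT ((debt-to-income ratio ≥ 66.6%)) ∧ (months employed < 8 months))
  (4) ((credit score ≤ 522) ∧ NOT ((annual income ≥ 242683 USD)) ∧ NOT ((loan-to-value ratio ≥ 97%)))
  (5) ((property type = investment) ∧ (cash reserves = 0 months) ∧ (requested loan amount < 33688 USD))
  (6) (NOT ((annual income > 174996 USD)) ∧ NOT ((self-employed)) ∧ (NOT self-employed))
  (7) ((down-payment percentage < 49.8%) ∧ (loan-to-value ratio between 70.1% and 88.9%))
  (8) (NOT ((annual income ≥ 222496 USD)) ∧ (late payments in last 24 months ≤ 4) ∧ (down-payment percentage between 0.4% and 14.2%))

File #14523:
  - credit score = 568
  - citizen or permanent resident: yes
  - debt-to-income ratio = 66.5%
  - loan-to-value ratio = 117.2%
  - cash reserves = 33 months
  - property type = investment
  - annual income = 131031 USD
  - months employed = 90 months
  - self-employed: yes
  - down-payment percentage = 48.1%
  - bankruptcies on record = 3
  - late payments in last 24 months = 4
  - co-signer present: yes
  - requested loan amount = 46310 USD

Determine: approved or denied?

Approved

Atomic conditions:
  citizen or permanent resident: yes → true
  bankruptcies on record > 3: 3 > 3 is false
  self-employed: yes → true
  down-payment percentage ≥ 36.4%: 48.1 ≥ 36.4 is true
  late payments in last 24 months ≤ 3: 4 ≤ 3 is false
  co-signer present: yes → true
  debt-to-income ratio ≥ 66.6%: 66.5 ≥ 66.6 is false
  months employed < 8 months: 90 < 8 is false
  credit score ≤ 522: 568 ≤ 522 is false
  annual income ≥ 242683 USD: 131031 ≥ 242683 is false
  loan-to-value ratio ≥ 97%: 117.2 ≥ 97 is true
  property type = investment: investment == investment is true
  cash reserves = 0 months: 33 == 0 is false
  requested loan amount < 33688 USD: 46310 < 33688 is false
  annual income > 174996 USD: 131031 > 174996 is false
  NOT self-employed: yes → false
  down-payment percentage < 49.8%: 48.1 < 49.8 is true
  loan-to-value ratio between 70.1% and 88.9%: 117.2 in [70.1, 88.9] is false
  annual income ≥ 222496 USD: 131031 ≥ 222496 is false
  late payments in last 24 months ≤ 4: 4 ≤ 4 is true
  down-payment percentage between 0.4% and 14.2%: 48.1 in [0.4, 14.2] is false
Combine:
[1.3] NOT true = false
[1] true AND false AND false = false
[2.2] NOT false = true
[2] true AND true = true
[3.2] NOT false = true
[3] true AND true AND false = false
[4.2] NOT false = true
[4.3] NOT true = false
[4] false AND true AND false = false
[5] true AND false AND false = false
[6.1] NOT false = true
[6.2] NOT true = false
[6] true AND false AND false = false
[7] true AND false = false
[8.1] NOT false = true
[8] true AND true AND false = false
[root] false OR true OR false OR false OR false OR false OR false OR false = true
Overall: true → approved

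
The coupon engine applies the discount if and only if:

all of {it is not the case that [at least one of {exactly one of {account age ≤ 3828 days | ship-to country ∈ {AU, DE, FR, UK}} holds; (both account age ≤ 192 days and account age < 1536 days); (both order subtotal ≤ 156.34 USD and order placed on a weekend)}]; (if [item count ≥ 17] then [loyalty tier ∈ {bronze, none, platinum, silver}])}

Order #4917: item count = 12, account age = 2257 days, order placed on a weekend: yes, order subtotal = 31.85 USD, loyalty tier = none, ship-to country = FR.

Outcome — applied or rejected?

Rejected

Atomic conditions:
  account age ≤ 3828 days: 2257 ≤ 3828 is true
  ship-to country ∈ {AU, DE, FR, UK}: FR is in the set → true
  account age ≤ 192 days: 2257 ≤ 192 is false
  account age < 1536 days: 2257 < 1536 is false
  order subtotal ≤ 156.34 USD: 31.85 ≤ 156.34 is true
  order placed on a weekend: yes → true
  item count ≥ 17: 12 ≥ 17 is false
  loyalty tier ∈ {bronze, none, platinum, silver}: none is in the set → true
Combine:
[1.1.1] exactly-one(true, true) = false
[1.1.2] false AND false = false
[1.1.3] true AND true = true
[1.1] false OR false OR true = true
[1] NOT true = false
[2] false → true (antecedent false ⇒ implication holds) = true
[root] false AND true = false
Overall: false → rejected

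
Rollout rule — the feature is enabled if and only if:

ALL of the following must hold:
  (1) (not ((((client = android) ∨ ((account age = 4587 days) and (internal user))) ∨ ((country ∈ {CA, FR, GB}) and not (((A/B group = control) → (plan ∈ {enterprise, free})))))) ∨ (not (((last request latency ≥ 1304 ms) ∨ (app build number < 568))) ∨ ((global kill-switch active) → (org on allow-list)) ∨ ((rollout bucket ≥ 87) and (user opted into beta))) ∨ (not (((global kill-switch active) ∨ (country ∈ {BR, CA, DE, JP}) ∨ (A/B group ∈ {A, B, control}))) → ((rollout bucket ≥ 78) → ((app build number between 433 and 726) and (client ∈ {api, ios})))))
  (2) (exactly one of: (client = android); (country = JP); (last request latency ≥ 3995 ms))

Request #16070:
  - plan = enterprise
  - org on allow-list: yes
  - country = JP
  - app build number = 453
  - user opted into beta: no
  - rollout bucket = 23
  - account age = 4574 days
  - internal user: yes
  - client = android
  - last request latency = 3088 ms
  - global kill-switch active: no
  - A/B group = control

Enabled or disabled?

Atomic conditions:
  client = android: android == android is true
  account age = 4587 days: 4574 == 4587 is false
  internal user: yes → true
  country ∈ {CA, FR, GB}: JP is not in the set → false
  A/B group = control: control == control is true
  plan ∈ {enterprise, free}: enterprise is in the set → true
  last request latency ≥ 1304 ms: 3088 ≥ 1304 is true
  app build number < 568: 453 < 568 is true
  global kill-switch active: no → false
  org on allow-list: yes → true
  rollout bucket ≥ 87: 23 ≥ 87 is false
  user opted into beta: no → false
  country ∈ {BR, CA, DE, JP}: JP is in the set → true
  A/B group ∈ {A, B, control}: control is in the set → true
  rollout bucket ≥ 78: 23 ≥ 78 is false
  app build number between 433 and 726: 453 in [433, 726] is true
  client ∈ {api, ios}: android is not in the set → false
  country = JP: JP == JP is true
  last request latency ≥ 3995 ms: 3088 ≥ 3995 is false
Combine:
[1.1.1.1.2] false AND true = false
[1.1.1.1] true OR false = true
[1.1.1.2.2.1] true → true = true
[1.1.1.2.2] NOT true = false
[1.1.1.2] false AND false = false
[1.1.1] true OR false = true
[1.1] NOT true = false
[1.2.1.1] true OR true = true
[1.2.1] NOT true = false
[1.2.2] false → true (antecedent false ⇒ implication holds) = true
[1.2.3] false AND false = false
[1.2] false OR true OR false = true
[1.3.1.1] false OR true OR true = true
[1.3.1] NOT true = false
[1.3.2.2] true AND false = false
[1.3.2] false → false (antecedent false ⇒ implication holds) = true
[1.3] false → true (antecedent false ⇒ implication holds) = true
[1] false OR true OR true = true
[2] exactly-one(true, true, false) = false
[root] true AND false = false
Overall: false → disabled

Disabled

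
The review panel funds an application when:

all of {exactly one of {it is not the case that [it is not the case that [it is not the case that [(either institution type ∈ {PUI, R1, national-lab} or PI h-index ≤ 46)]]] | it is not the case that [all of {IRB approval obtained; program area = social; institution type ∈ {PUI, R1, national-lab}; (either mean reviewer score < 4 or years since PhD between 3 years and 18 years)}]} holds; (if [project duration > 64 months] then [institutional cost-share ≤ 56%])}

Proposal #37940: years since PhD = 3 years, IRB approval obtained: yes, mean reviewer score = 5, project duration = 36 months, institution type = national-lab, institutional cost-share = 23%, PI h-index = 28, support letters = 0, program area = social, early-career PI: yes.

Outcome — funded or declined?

Declined

Atomic conditions:
  institution type ∈ {PUI, R1, national-lab}: national-lab is in the set → true
  PI h-index ≤ 46: 28 ≤ 46 is true
  IRB approval obtained: yes → true
  program area = social: social == social is true
  mean reviewer score < 4: 5 < 4 is false
  years since PhD between 3 years and 18 years: 3 in [3, 18] is true
  project duration > 64 months: 36 > 64 is false
  institutional cost-share ≤ 56%: 23 ≤ 56 is true
Combine:
[1.1.1.1.1] true OR true = true
[1.1.1.1] NOT true = false
[1.1.1] NOT false = true
[1.1] NOT true = false
[1.2.1.4] false OR true = true
[1.2.1] true AND true AND true AND true = true
[1.2] NOT true = false
[1] exactly-one(false, false) = false
[2] false → true (antecedent false ⇒ implication holds) = true
[root] false AND true = false
Overall: false → declined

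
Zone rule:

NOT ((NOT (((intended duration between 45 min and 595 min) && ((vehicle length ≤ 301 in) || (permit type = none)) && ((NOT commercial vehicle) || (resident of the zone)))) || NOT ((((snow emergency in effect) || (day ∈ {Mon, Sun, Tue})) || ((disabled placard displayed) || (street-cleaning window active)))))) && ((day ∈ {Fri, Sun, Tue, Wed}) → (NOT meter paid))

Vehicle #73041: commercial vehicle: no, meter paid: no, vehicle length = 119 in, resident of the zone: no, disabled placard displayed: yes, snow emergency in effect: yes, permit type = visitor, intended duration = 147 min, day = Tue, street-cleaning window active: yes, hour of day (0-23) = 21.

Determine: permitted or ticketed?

Permitted

Atomic conditions:
  intended duration between 45 min and 595 min: 147 in [45, 595] is true
  vehicle length ≤ 301 in: 119 ≤ 301 is true
  permit type = none: visitor == none is false
  NOT commercial vehicle: no → true
  resident of the zone: no → false
  snow emergency in effect: yes → true
  day ∈ {Mon, Sun, Tue}: Tue is in the set → true
  disabled placard displayed: yes → true
  street-cleaning window active: yes → true
  day ∈ {Fri, Sun, Tue, Wed}: Tue is in the set → true
  NOT meter paid: no → true
Combine:
[1.1.1.1.2] true OR false = true
[1.1.1.1.3] true OR false = true
[1.1.1.1] true AND true AND true = true
[1.1.1] NOT true = false
[1.1.2.1.1] true OR true = true
[1.1.2.1.2] true OR true = true
[1.1.2.1] true OR true = true
[1.1.2] NOT true = false
[1.1] false OR false = false
[1] NOT false = true
[2] true → true = true
[root] true AND true = true
Overall: true → permitted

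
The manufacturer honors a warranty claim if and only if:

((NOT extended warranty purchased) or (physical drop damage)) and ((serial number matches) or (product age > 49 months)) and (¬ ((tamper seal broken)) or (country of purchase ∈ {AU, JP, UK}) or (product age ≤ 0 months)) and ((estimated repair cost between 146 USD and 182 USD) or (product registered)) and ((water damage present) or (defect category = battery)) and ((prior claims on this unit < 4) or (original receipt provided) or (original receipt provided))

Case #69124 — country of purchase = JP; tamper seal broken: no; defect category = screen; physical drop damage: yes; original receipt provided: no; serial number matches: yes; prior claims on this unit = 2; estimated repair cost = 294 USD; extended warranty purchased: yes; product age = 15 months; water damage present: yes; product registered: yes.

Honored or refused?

Atomic conditions:
  NOT extended warranty purchased: yes → false
  physical drop damage: yes → true
  serial number matches: yes → true
  product age > 49 months: 15 > 49 is false
  tamper seal broken: no → false
  country of purchase ∈ {AU, JP, UK}: JP is in the set → true
  product age ≤ 0 months: 15 ≤ 0 is false
  estimated repair cost between 146 USD and 182 USD: 294 in [146, 182] is false
  product registered: yes → true
  water damage present: yes → true
  defect category = battery: screen == battery is false
  prior claims on this unit < 4: 2 < 4 is true
  original receipt provided: no → false
Combine:
[1] false OR true = true
[2] true OR false = true
[3.1] NOT false = true
[3] true OR true OR false = true
[4] false OR true = true
[5] true OR false = true
[6] true OR false OR false = true
[root] true AND true AND true AND true AND true AND true = true
Overall: true → honored

Honored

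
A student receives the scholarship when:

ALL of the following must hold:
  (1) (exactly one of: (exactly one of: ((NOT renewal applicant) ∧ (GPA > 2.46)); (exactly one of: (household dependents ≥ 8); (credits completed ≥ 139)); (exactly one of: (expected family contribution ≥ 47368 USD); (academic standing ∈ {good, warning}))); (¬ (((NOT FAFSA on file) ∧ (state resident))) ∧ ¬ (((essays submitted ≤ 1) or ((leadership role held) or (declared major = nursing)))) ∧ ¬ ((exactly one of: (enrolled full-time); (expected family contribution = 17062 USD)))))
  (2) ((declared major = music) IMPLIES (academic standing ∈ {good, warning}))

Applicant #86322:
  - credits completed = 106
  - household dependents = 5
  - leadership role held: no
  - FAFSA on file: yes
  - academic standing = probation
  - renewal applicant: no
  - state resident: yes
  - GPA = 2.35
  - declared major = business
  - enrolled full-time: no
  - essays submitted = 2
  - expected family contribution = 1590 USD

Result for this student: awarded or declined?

Atomic conditions:
  NOT renewal applicant: no → true
  GPA > 2.46: 2.35 > 2.46 is false
  household dependents ≥ 8: 5 ≥ 8 is false
  credits completed ≥ 139: 106 ≥ 139 is false
  expected family contribution ≥ 47368 USD: 1590 ≥ 47368 is false
  academic standing ∈ {good, warning}: probation is not in the set → false
  NOT FAFSA on file: yes → false
  state resident: yes → true
  essays submitted ≤ 1: 2 ≤ 1 is false
  leadership role held: no → false
  declared major = nursing: business == nursing is false
  enrolled full-time: no → false
  expected family contribution = 17062 USD: 1590 == 17062 is false
  declared major = music: business == music is false
Combine:
[1.1.1] true AND false = false
[1.1.2] exactly-one(false, false) = false
[1.1.3] exactly-one(false, false) = false
[1.1] exactly-one(false, false, false) = false
[1.2.1.1] false AND true = false
[1.2.1] NOT false = true
[1.2.2.1.2] false OR false = false
[1.2.2.1] false OR false = false
[1.2.2] NOT false = true
[1.2.3.1] exactly-one(false, false) = false
[1.2.3] NOT false = true
[1.2] true AND true AND true = true
[1] exactly-one(false, true) = true
[2] false → false (antecedent false ⇒ implication holds) = true
[root] true AND true = true
Overall: true → awarded

Awarded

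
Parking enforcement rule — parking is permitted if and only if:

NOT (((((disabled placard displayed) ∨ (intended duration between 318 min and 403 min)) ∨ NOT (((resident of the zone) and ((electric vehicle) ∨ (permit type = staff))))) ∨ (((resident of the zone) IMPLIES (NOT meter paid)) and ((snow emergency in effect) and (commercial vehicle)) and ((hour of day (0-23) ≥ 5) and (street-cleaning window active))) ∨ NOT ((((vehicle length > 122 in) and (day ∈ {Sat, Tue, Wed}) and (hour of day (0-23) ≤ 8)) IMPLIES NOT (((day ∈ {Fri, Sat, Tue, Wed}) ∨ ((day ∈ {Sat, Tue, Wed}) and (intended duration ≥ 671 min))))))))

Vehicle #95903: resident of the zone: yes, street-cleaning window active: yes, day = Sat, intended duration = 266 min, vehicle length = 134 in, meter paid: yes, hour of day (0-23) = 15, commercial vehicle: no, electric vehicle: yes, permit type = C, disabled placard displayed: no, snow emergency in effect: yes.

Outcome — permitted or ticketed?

Atomic conditions:
  disabled placard displayed: no → false
  intended duration between 318 min and 403 min: 266 in [318, 403] is false
  resident of the zone: yes → true
  electric vehicle: yes → true
  permit type = staff: C == staff is false
  NOT meter paid: yes → false
  snow emergency in effect: yes → true
  commercial vehicle: no → false
  hour of day (0-23) ≥ 5: 15 ≥ 5 is true
  street-cleaning window active: yes → true
  vehicle length > 122 in: 134 > 122 is true
  day ∈ {Sat, Tue, Wed}: Sat is in the set → true
  hour of day (0-23) ≤ 8: 15 ≤ 8 is false
  day ∈ {Fri, Sat, Tue, Wed}: Sat is in the set → true
  intended duration ≥ 671 min: 266 ≥ 671 is false
Combine:
[1.1.1] false OR false = false
[1.1.2.1.2] true OR false = true
[1.1.2.1] true AND true = true
[1.1.2] NOT true = false
[1.1] false OR false = false
[1.2.1] true → false = false
[1.2.2] true AND false = false
[1.2.3] true AND true = true
[1.2] false AND false AND true = false
[1.3.1.1] true AND true AND false = false
[1.3.1.2.1.2] true AND false = false
[1.3.1.2.1] true OR false = true
[1.3.1.2] NOT true = false
[1.3.1] false → false (antecedent false ⇒ implication holds) = true
[1.3] NOT true = false
[1] false OR false OR false = false
[root] NOT false = true
Overall: true → permitted

Permitted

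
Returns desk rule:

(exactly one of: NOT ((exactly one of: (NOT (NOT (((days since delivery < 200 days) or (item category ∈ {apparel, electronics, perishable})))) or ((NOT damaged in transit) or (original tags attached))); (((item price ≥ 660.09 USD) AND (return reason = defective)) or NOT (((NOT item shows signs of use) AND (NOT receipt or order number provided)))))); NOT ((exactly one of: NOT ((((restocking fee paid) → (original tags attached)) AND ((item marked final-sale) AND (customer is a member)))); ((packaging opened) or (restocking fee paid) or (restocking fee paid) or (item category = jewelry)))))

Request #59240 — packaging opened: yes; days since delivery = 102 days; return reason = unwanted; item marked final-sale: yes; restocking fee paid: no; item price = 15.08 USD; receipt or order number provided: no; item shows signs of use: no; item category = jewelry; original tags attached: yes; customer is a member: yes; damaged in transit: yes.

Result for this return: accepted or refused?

Atomic conditions:
  days since delivery < 200 days: 102 < 200 is true
  item category ∈ {apparel, electronics, perishable}: jewelry is not in the set → false
  NOT damaged in transit: yes → false
  original tags attached: yes → true
  item price ≥ 660.09 USD: 15.08 ≥ 660.09 is false
  return reason = defective: unwanted == defective is false
  NOT item shows signs of use: no → true
  NOT receipt or order number provided: no → true
  restocking fee paid: no → false
  item marked final-sale: yes → true
  customer is a member: yes → true
  packaging opened: yes → true
  item category = jewelry: jewelry == jewelry is true
Combine:
[1.1.1.1.1.1] true OR false = true
[1.1.1.1.1] NOT true = false
[1.1.1.1] NOT false = true
[1.1.1.2] false OR true = true
[1.1.1] true OR true = true
[1.1.2.1] false AND false = false
[1.1.2.2.1] true AND true = true
[1.1.2.2] NOT true = false
[1.1.2] false OR false = false
[1.1] exactly-one(true, false) = true
[1] NOT true = false
[2.1.1.1.1] false → true (antecedent false ⇒ implication holds) = true
[2.1.1.1.2] true AND true = true
[2.1.1.1] true AND true = true
[2.1.1] NOT true = false
[2.1.2] true OR false OR false OR true = true
[2.1] exactly-one(false, true) = true
[2] NOT true = false
[root] exactly-one(false, false) = false
Overall: false → refused

Refused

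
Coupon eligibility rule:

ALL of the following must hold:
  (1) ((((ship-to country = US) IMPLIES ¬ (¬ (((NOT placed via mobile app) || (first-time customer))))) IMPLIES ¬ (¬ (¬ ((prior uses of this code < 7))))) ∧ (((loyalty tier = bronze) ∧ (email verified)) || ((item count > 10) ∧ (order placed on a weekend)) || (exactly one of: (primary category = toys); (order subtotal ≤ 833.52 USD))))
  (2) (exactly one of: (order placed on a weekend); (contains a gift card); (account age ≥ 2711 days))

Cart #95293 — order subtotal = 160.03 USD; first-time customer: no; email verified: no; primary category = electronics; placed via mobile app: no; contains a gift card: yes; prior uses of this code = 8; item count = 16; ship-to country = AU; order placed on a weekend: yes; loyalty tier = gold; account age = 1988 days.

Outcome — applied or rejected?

Atomic conditions:
  ship-to country = US: AU == US is false
  NOT placed via mobile app: no → true
  first-time customer: no → false
  prior uses of this code < 7: 8 < 7 is false
  loyalty tier = bronze: gold == bronze is false
  email verified: no → false
  item count > 10: 16 > 10 is true
  order placed on a weekend: yes → true
  primary category = toys: electronics == toys is false
  order subtotal ≤ 833.52 USD: 160.03 ≤ 833.52 is true
  contains a gift card: yes → true
  account age ≥ 2711 days: 1988 ≥ 2711 is false
Combine:
[1.1.1.2.1.1] true OR false = true
[1.1.1.2.1] NOT true = false
[1.1.1.2] NOT false = true
[1.1.1] false → true (antecedent false ⇒ implication holds) = true
[1.1.2.1.1] NOT false = true
[1.1.2.1] NOT true = false
[1.1.2] NOT false = true
[1.1] true → true = true
[1.2.1] false AND false = false
[1.2.2] true AND true = true
[1.2.3] exactly-one(false, true) = true
[1.2] false OR true OR true = true
[1] true AND true = true
[2] exactly-one(true, true, false) = false
[root] true AND false = false
Overall: false → rejected

Rejected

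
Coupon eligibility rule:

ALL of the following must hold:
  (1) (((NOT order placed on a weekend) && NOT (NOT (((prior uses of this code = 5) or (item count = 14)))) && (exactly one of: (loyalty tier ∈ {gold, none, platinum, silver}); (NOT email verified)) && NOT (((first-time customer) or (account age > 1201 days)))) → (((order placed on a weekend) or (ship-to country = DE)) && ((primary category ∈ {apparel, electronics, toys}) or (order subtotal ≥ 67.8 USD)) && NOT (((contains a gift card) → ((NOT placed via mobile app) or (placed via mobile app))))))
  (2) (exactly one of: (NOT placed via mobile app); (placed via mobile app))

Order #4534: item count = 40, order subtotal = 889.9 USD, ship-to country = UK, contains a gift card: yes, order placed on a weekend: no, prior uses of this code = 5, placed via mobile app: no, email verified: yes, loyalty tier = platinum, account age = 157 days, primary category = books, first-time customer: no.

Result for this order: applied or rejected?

Atomic conditions:
  NOT order placed on a weekend: no → true
  prior uses of this code = 5: 5 == 5 is true
  item count = 14: 40 == 14 is false
  loyalty tier ∈ {gold, none, platinum, silver}: platinum is in the set → true
  NOT email verified: yes → false
  first-time customer: no → false
  account age > 1201 days: 157 > 1201 is false
  order placed on a weekend: no → false
  ship-to country = DE: UK == DE is false
  primary category ∈ {apparel, electronics, toys}: books is not in the set → false
  order subtotal ≥ 67.8 USD: 889.9 ≥ 67.8 is true
  contains a gift card: yes → true
  NOT placed via mobile app: no → true
  placed via mobile app: no → false
Combine:
[1.1.2.1.1] true OR false = true
[1.1.2.1] NOT true = false
[1.1.2] NOT false = true
[1.1.3] exactly-one(true, false) = true
[1.1.4.1] false OR false = false
[1.1.4] NOT false = true
[1.1] true AND true AND true AND true = true
[1.2.1] false OR false = false
[1.2.2] false OR true = true
[1.2.3.1.2] true OR false = true
[1.2.3.1] true → true = true
[1.2.3] NOT true = false
[1.2] false AND true AND false = false
[1] true → false = false
[2] exactly-one(true, false) = true
[root] false AND true = false
Overall: false → rejected

Rejected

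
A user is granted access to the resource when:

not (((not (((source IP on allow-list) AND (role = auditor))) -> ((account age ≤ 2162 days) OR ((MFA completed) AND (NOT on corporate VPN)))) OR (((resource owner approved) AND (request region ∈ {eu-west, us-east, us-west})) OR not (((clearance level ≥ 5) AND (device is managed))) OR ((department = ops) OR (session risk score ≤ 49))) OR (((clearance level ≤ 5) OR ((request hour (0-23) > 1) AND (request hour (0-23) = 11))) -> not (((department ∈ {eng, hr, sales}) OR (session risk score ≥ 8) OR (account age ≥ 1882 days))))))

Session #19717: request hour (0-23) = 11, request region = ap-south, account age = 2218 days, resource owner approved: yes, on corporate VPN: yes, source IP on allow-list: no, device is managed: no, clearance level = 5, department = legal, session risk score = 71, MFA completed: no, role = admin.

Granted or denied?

Atomic conditions:
  source IP on allow-list: no → false
  role = auditor: admin == auditor is false
  account age ≤ 2162 days: 2218 ≤ 2162 is false
  MFA completed: no → false
  NOT on corporate VPN: yes → false
  resource owner approved: yes → true
  request region ∈ {eu-west, us-east, us-west}: ap-south is not in the set → false
  clearance level ≥ 5: 5 ≥ 5 is true
  device is managed: no → false
  department = ops: legal == ops is false
  session risk score ≤ 49: 71 ≤ 49 is false
  clearance level ≤ 5: 5 ≤ 5 is true
  request hour (0-23) > 1: 11 > 1 is true
  request hour (0-23) = 11: 11 == 11 is true
  department ∈ {eng, hr, sales}: legal is not in the set → false
  session risk score ≥ 8: 71 ≥ 8 is true
  account age ≥ 1882 days: 2218 ≥ 1882 is true
Combine:
[1.1.1.1] false AND false = false
[1.1.1] NOT false = true
[1.1.2.2] false AND false = false
[1.1.2] false OR false = false
[1.1] true → false = false
[1.2.1] true AND false = false
[1.2.2.1] true AND false = false
[1.2.2] NOT false = true
[1.2.3] false OR false = false
[1.2] false OR true OR false = true
[1.3.1.2] true AND true = true
[1.3.1] true OR true = true
[1.3.2.1] false OR true OR true = true
[1.3.2] NOT true = false
[1.3] true → false = false
[1] false OR true OR false = true
[root] NOT true = false
Overall: false → denied

Denied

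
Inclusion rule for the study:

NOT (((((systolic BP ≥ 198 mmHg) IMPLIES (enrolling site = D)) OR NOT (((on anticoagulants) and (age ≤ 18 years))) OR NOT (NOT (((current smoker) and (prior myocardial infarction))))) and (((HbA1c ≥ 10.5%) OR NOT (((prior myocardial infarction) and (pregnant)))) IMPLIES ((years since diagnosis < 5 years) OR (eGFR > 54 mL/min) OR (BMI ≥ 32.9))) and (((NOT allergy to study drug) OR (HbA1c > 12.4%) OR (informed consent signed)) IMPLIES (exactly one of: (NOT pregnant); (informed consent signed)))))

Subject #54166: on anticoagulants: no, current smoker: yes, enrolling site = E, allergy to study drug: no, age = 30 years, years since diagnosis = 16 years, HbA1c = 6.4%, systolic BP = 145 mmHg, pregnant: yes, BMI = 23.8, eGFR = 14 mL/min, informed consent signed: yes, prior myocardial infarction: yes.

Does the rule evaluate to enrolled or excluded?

Atomic conditions:
  systolic BP ≥ 198 mmHg: 145 ≥ 198 is false
  enrolling site = D: E == D is false
  on anticoagulants: no → false
  age ≤ 18 years: 30 ≤ 18 is false
  current smoker: yes → true
  prior myocardial infarction: yes → true
  HbA1c ≥ 10.5%: 6.4 ≥ 10.5 is false
  pregnant: yes → true
  years since diagnosis < 5 years: 16 < 5 is false
  eGFR > 54 mL/min: 14 > 54 is false
  BMI ≥ 32.9: 23.8 ≥ 32.9 is false
  NOT allergy to study drug: no → true
  HbA1c > 12.4%: 6.4 > 12.4 is false
  informed consent signed: yes → true
  NOT pregnant: yes → false
Combine:
[1.1.1] false → false (antecedent false ⇒ implication holds) = true
[1.1.2.1] false AND false = false
[1.1.2] NOT false = true
[1.1.3.1.1] true AND true = true
[1.1.3.1] NOT true = false
[1.1.3] NOT false = true
[1.1] true OR true OR true = true
[1.2.1.2.1] true AND true = true
[1.2.1.2] NOT true = false
[1.2.1] false OR false = false
[1.2.2] false OR false OR false = false
[1.2] false → false (antecedent false ⇒ implication holds) = true
[1.3.1] true OR false OR true = true
[1.3.2] exactly-one(false, true) = true
[1.3] true → true = true
[1] true AND true AND true = true
[root] NOT true = false
Overall: false → excluded

Excluded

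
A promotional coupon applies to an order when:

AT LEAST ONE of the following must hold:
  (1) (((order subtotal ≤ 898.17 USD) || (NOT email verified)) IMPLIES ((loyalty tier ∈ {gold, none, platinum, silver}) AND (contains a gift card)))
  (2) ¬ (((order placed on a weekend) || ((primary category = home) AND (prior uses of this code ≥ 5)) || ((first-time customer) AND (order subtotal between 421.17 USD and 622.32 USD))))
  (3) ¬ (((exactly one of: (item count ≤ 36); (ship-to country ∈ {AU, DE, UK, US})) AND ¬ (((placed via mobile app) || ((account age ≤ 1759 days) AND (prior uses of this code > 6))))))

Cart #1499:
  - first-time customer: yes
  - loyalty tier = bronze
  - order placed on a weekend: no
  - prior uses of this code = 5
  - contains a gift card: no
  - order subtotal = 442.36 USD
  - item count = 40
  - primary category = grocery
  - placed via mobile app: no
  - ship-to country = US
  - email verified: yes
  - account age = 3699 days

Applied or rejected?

Atomic conditions:
  order subtotal ≤ 898.17 USD: 442.36 ≤ 898.17 is true
  NOT email verified: yes → false
  loyalty tier ∈ {gold, none, platinum, silver}: bronze is not in the set → false
  contains a gift card: no → false
  order placed on a weekend: no → false
  primary category = home: grocery == home is false
  prior uses of this code ≥ 5: 5 ≥ 5 is true
  first-time customer: yes → true
  order subtotal between 421.17 USD and 622.32 USD: 442.36 in [421.17, 622.32] is true
  item count ≤ 36: 40 ≤ 36 is false
  ship-to country ∈ {AU, DE, UK, US}: US is in the set → true
  placed via mobile app: no → false
  account age ≤ 1759 days: 3699 ≤ 1759 is false
  prior uses of this code > 6: 5 > 6 is false
Combine:
[1.1] true OR false = true
[1.2] false AND false = false
[1] true → false = false
[2.1.2] false AND true = false
[2.1.3] true AND true = true
[2.1] false OR false OR true = true
[2] NOT true = false
[3.1.1] exactly-one(false, true) = true
[3.1.2.1.2] false AND false = false
[3.1.2.1] false OR false = false
[3.1.2] NOT false = true
[3.1] true AND true = true
[3] NOT true = false
[root] false OR false OR false = false
Overall: false → rejected

Rejected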